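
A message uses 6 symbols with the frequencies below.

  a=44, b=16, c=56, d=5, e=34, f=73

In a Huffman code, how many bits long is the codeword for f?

Repeatedly merge the two smallest:
d(5) + b(16) → 21
21 + e(34) → 55
a(44) + 55 → 99
c(56) + f(73) → 129
99 + 129 → 228
f sits 2 levels below the root, so its codeword is 2 bits.

2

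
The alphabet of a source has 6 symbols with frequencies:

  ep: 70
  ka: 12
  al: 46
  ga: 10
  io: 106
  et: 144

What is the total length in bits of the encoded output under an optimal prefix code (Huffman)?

Merge the two smallest weights repeatedly:
combine ga(10), ka(12) → 22
combine 22, al(46) → 68
combine 68, ep(70) → 138
combine io(106), 138 → 244
combine et(144), 244 → 388
Each symbol's bit-cost is frequency × depth; summing gives 860 bits (equivalently 22 + 68 + 138 + 244 + 388).

860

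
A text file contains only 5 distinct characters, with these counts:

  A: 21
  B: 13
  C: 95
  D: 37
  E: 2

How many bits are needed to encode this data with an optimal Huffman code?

Greedily combine the two least-frequent nodes:
E(2) + B(13) → 15
15 + A(21) → 36
36 + D(37) → 73
73 + C(95) → 168
Total encoded bits = sum of merged weights = 15 + 36 + 73 + 168 = 292.

292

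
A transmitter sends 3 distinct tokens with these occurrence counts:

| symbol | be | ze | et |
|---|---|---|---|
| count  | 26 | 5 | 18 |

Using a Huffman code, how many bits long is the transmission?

Greedily combine the two least-frequent nodes:
combine ze(5), et(18) → 23
combine 23, be(26) → 49
The encoded length is the sum of every internal node's weight: 23 + 49 = 72 bits.

72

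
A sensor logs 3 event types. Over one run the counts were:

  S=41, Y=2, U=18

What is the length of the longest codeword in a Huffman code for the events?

Merge the two lowest-weight nodes at each step:
combine Y(2), U(18) → 20
combine 20, S(41) → 61
The rarest symbols sit at the bottom; the longest codeword is 2 bits.

2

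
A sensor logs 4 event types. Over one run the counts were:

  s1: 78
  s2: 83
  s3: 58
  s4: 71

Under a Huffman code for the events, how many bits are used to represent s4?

2

Build the tree from the bottom:
combine s3(58), s4(71) → 129
combine s1(78), s2(83) → 161
combine 129, 161 → 290
s4 sits 2 levels below the root, so its codeword is 2 bits.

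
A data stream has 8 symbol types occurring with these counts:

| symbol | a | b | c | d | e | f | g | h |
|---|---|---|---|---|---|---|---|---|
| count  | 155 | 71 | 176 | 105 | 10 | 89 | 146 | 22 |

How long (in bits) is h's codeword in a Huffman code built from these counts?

5

Repeatedly merge the two smallest:
combine e(10), h(22) → 32
combine 32, b(71) → 103
combine f(89), 103 → 192
combine d(105), g(146) → 251
combine a(155), c(176) → 331
combine 192, 251 → 443
combine 331, 443 → 774
h's leaf is at depth 5, giving a 5-bit codeword.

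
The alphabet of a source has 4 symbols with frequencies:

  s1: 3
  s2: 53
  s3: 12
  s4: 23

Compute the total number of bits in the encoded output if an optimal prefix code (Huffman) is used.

144

Build the Huffman tree bottom-up:
merge s1(3) and s3(12): 15
merge 15 and s4(23): 38
merge 38 and s2(53): 91
Total encoded bits = sum of merged weights = 15 + 38 + 91 = 144.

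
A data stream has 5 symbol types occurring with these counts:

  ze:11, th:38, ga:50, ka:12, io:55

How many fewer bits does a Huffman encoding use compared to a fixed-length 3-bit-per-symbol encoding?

143

Fixed-length: 3 bits × 166 symbols = 498 bits.
Huffman merges:
ze(11) + ka(12) → 23
23 + th(38) → 61
ga(50) + io(55) → 105
61 + 105 → 166
Huffman total = 23 + 61 + 105 + 166 = 355 bits.
Saving = 498 − 355 = 143 bits.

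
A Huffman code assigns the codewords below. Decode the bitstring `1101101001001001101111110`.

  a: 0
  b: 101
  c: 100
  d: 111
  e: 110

eecccedda

Read left to right; each codeword is recognised as soon as it completes (prefix code):
  110→e | 110→e | 100→c | 100→c | 100→c | 110→e | 111→d | 111→d | 0→a
Decoded message: eecccedda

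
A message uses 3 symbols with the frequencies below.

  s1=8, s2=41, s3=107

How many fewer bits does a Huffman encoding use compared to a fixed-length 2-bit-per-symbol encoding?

Fixed-length: 2 bits × 156 symbols = 312 bits.
Huffman merges:
s1(8) + s2(41) → 49
49 + s3(107) → 156
Huffman total = 49 + 156 = 205 bits.
Saving = 312 − 205 = 107 bits.

107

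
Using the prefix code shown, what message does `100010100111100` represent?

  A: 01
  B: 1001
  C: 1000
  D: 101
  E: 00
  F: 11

Read left to right; each codeword is recognised as soon as it completes (prefix code):
  1000→C | 101→D | 00→E | 11→F | 11→F | 00→E
Decoded message: CDEFFE

CDEFFE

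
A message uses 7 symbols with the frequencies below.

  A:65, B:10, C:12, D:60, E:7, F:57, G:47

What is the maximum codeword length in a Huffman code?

Merge the two lowest-weight nodes at each step:
merge E(7) and B(10): 17
merge C(12) and 17: 29
merge 29 and G(47): 76
merge F(57) and D(60): 117
merge A(65) and 76: 141
merge 117 and 141: 258
The first pair merged (E, B) ends up deepest, at depth 5.

5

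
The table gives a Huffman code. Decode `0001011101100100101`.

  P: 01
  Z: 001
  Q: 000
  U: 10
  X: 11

QUXUXZZP

Read left to right; each codeword is recognised as soon as it completes (prefix code):
  000→Q | 10→U | 11→X | 10→U | 11→X | 001→Z | 001→Z | 01→P
Decoded message: QUXUXZZP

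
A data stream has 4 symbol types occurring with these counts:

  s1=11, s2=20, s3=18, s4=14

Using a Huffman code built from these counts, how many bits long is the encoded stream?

126

Merge the two smallest weights repeatedly:
s1(11) + s4(14) → 25
s3(18) + s2(20) → 38
25 + 38 → 63
The encoded length is the sum of every internal node's weight: 25 + 38 + 63 = 126 bits.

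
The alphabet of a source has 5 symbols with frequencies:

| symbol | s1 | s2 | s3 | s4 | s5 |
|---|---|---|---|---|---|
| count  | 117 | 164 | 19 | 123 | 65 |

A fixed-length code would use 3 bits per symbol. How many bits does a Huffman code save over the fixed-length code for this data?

Fixed-length: 3 bits × 488 symbols = 1464 bits.
Huffman merges:
combine s3(19), s5(65) → 84
combine 84, s1(117) → 201
combine s4(123), s2(164) → 287
combine 201, 287 → 488
Huffman total = 84 + 201 + 287 + 488 = 1060 bits.
Saving = 1464 − 1060 = 404 bits.

404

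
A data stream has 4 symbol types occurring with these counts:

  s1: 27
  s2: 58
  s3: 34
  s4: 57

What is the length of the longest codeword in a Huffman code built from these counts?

Merge the two lowest-weight nodes at each step:
s1(27) + s3(34) → 61
s4(57) + s2(58) → 115
61 + 115 → 176
Maximum depth reached is 2.

2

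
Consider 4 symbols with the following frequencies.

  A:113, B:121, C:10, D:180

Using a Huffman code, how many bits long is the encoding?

791

Merge the two smallest weights repeatedly:
combine C(10), A(113) → 123
combine B(121), 123 → 244
combine D(180), 244 → 424
The encoded length is the sum of every internal node's weight: 123 + 244 + 424 = 791 bits.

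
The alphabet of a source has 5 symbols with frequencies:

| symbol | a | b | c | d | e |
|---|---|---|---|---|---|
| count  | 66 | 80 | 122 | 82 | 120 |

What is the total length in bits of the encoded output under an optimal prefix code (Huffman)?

Build the Huffman tree bottom-up:
merge a(66) and b(80): 146
merge d(82) and e(120): 202
merge c(122) and 146: 268
merge 202 and 268: 470
The encoded length is the sum of every internal node's weight: 146 + 202 + 268 + 470 = 1086 bits.

1086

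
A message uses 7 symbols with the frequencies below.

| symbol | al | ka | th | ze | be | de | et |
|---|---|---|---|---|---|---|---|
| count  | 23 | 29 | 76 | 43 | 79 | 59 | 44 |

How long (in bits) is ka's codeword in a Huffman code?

4

Huffman merges, smallest pair first:
combine al(23), ka(29) → 52
combine ze(43), et(44) → 87
combine 52, de(59) → 111
combine th(76), be(79) → 155
combine 87, 111 → 198
combine 155, 198 → 353
The subtree containing ka is merged 4 times, so code length = 4.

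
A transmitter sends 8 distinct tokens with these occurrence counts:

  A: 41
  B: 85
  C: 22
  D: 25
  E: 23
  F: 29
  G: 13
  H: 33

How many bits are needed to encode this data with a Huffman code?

763

Build the Huffman tree bottom-up:
merge G(13) and C(22): 35
merge E(23) and D(25): 48
merge F(29) and H(33): 62
merge 35 and A(41): 76
merge 48 and 62: 110
merge 76 and B(85): 161
merge 110 and 161: 271
Total encoded bits = sum of merged weights = 35 + 48 + 62 + 76 + 110 + 161 + 271 = 763.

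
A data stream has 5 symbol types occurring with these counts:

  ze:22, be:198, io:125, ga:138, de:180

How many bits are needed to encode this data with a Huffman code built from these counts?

1473

Greedily combine the two least-frequent nodes:
ze(22) + io(125) → 147
ga(138) + 147 → 285
de(180) + be(198) → 378
285 + 378 → 663
Total encoded bits = sum of merged weights = 147 + 285 + 378 + 663 = 1473.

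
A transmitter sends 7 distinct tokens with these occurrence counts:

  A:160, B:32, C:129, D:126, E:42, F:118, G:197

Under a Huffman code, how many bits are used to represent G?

2

Build the tree from the bottom:
B(32) + E(42) → 74
74 + F(118) → 192
D(126) + C(129) → 255
A(160) + 192 → 352
G(197) + 255 → 452
352 + 452 → 804
G sits 2 levels below the root, so its codeword is 2 bits.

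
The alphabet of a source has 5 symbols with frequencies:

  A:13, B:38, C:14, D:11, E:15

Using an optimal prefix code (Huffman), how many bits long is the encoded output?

Merge the two smallest weights repeatedly:
merge D(11) and A(13): 24
merge C(14) and E(15): 29
merge 24 and 29: 53
merge B(38) and 53: 91
Each symbol's bit-cost is frequency × depth; summing gives 197 bits (equivalently 24 + 29 + 53 + 91).

197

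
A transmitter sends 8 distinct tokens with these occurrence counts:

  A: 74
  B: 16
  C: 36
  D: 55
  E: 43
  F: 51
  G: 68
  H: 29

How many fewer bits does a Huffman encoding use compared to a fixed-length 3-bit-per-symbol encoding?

Fixed-length: 3 bits × 372 symbols = 1116 bits.
Huffman merges:
combine B(16), H(29) → 45
combine C(36), E(43) → 79
combine 45, F(51) → 96
combine D(55), G(68) → 123
combine A(74), 79 → 153
combine 96, 123 → 219
combine 153, 219 → 372
Huffman total = 45 + 79 + 96 + 123 + 153 + 219 + 372 = 1087 bits.
Saving = 1116 − 1087 = 29 bits.

29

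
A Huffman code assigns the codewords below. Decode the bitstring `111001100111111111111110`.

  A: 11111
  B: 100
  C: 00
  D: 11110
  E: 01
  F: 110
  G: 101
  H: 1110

HEBAAD

Read left to right; each codeword is recognised as soon as it completes (prefix code):
  1110→H | 01→E | 100→B | 11111→A | 11111→A | 11110→D
Decoded message: HEBAAD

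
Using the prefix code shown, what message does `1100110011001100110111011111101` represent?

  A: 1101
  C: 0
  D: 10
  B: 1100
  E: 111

Read left to right; each codeword is recognised as soon as it completes (prefix code):
  1100→B | 1100→B | 1100→B | 1100→B | 1101→A | 1101→A | 111→E | 1101→A
Decoded message: BBBBAAEA

BBBBAAEA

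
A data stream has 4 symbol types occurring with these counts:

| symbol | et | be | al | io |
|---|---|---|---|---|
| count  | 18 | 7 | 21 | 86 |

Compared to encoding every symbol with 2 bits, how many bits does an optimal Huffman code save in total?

Fixed-length: 2 bits × 132 symbols = 264 bits.
Huffman merges:
combine be(7), et(18) → 25
combine al(21), 25 → 46
combine 46, io(86) → 132
Huffman total = 25 + 46 + 132 = 203 bits.
Saving = 264 − 203 = 61 bits.

61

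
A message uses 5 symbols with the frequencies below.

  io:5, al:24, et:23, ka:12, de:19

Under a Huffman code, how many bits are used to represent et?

Build the tree from the bottom:
merge io(5) and ka(12): 17
merge 17 and de(19): 36
merge et(23) and al(24): 47
merge 36 and 47: 83
et's leaf is at depth 2, giving a 2-bit codeword.

2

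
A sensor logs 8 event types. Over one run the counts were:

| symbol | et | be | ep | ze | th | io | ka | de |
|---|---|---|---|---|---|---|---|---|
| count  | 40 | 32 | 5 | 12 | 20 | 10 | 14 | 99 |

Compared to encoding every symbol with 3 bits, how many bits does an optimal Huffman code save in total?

Fixed-length: 3 bits × 232 symbols = 696 bits.
Huffman merges:
combine ep(5), io(10) → 15
combine ze(12), ka(14) → 26
combine 15, th(20) → 35
combine 26, be(32) → 58
combine 35, et(40) → 75
combine 58, 75 → 133
combine de(99), 133 → 232
Huffman total = 15 + 26 + 35 + 58 + 75 + 133 + 232 = 574 bits.
Saving = 696 − 574 = 122 bits.

122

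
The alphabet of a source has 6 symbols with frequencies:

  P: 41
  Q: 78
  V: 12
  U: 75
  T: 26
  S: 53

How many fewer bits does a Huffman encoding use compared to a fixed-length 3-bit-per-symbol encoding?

Fixed-length: 3 bits × 285 symbols = 855 bits.
Huffman merges:
merge V(12) and T(26): 38
merge 38 and P(41): 79
merge S(53) and U(75): 128
merge Q(78) and 79: 157
merge 128 and 157: 285
Huffman total = 38 + 79 + 128 + 157 + 285 = 687 bits.
Saving = 855 − 687 = 168 bits.

168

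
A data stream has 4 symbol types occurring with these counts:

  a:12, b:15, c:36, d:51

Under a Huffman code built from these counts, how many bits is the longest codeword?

Merge the two lowest-weight nodes at each step:
a(12) + b(15) → 27
27 + c(36) → 63
d(51) + 63 → 114
The rarest symbols sit at the bottom; the longest codeword is 3 bits.

3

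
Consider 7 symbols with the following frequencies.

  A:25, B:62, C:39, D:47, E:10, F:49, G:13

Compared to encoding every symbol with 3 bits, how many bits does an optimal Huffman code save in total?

88

Fixed-length: 3 bits × 245 symbols = 735 bits.
Huffman merges:
E(10) + G(13) → 23
23 + A(25) → 48
C(39) + D(47) → 86
48 + F(49) → 97
B(62) + 86 → 148
97 + 148 → 245
Huffman total = 23 + 48 + 86 + 97 + 148 + 245 = 647 bits.
Saving = 735 − 647 = 88 bits.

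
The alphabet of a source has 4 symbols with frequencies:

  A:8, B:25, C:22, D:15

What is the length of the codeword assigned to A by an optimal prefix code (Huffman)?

Huffman merges, smallest pair first:
A(8) + D(15) → 23
C(22) + 23 → 45
B(25) + 45 → 70
A sits 3 levels below the root, so its codeword is 3 bits.

3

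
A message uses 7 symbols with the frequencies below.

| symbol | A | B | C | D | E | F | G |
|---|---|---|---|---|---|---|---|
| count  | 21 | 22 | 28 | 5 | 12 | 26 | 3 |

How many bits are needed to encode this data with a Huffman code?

303

Merge the two smallest weights repeatedly:
combine G(3), D(5) → 8
combine 8, E(12) → 20
combine 20, A(21) → 41
combine B(22), F(26) → 48
combine C(28), 41 → 69
combine 48, 69 → 117
The encoded length is the sum of every internal node's weight: 8 + 20 + 41 + 48 + 69 + 117 = 303 bits.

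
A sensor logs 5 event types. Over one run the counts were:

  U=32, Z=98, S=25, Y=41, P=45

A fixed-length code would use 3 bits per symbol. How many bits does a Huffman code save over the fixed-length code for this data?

Fixed-length: 3 bits × 241 symbols = 723 bits.
Huffman merges:
merge S(25) and U(32): 57
merge Y(41) and P(45): 86
merge 57 and 86: 143
merge Z(98) and 143: 241
Huffman total = 57 + 86 + 143 + 241 = 527 bits.
Saving = 723 − 527 = 196 bits.

196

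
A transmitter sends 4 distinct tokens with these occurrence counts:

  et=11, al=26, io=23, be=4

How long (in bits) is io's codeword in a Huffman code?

Repeatedly merge the two smallest:
combine be(4), et(11) → 15
combine 15, io(23) → 38
combine al(26), 38 → 64
io's leaf is at depth 2, giving a 2-bit codeword.

2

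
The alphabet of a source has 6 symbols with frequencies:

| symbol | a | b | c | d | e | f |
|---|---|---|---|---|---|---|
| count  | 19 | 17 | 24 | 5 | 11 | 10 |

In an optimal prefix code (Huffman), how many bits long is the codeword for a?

2

Build the tree from the bottom:
d(5) + f(10) → 15
e(11) + 15 → 26
b(17) + a(19) → 36
c(24) + 26 → 50
36 + 50 → 86
The subtree containing a is merged 2 times, so code length = 2.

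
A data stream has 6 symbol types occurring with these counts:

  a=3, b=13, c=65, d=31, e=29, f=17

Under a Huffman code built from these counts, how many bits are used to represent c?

1

Repeatedly merge the two smallest:
combine a(3), b(13) → 16
combine 16, f(17) → 33
combine e(29), d(31) → 60
combine 33, 60 → 93
combine c(65), 93 → 158
c is merged only at the final step, so code length = 1.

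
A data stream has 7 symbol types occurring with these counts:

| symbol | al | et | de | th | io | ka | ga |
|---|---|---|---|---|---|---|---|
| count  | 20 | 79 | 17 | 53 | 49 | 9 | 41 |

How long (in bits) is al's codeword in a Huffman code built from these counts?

Repeatedly merge the two smallest:
merge ka(9) and de(17): 26
merge al(20) and 26: 46
merge ga(41) and 46: 87
merge io(49) and th(53): 102
merge et(79) and 87: 166
merge 102 and 166: 268
al sits 4 levels below the root, so its codeword is 4 bits.

4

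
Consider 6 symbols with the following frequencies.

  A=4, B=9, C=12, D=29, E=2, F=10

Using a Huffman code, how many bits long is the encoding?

146

Merge the two smallest weights repeatedly:
merge E(2) and A(4): 6
merge 6 and B(9): 15
merge F(10) and C(12): 22
merge 15 and 22: 37
merge D(29) and 37: 66
Total encoded bits = sum of merged weights = 6 + 15 + 22 + 37 + 66 = 146.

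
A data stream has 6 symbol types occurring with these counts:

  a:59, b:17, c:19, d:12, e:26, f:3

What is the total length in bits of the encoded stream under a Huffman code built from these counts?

Build the Huffman tree bottom-up:
merge f(3) and d(12): 15
merge 15 and b(17): 32
merge c(19) and e(26): 45
merge 32 and 45: 77
merge a(59) and 77: 136
Total encoded bits = sum of merged weights = 15 + 32 + 45 + 77 + 136 = 305.

305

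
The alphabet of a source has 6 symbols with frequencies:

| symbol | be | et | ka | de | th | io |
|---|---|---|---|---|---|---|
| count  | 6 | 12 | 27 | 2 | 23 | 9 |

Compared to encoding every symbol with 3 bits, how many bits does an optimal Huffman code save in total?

54

Fixed-length: 3 bits × 79 symbols = 237 bits.
Huffman merges:
de(2) + be(6) → 8
8 + io(9) → 17
et(12) + 17 → 29
th(23) + ka(27) → 50
29 + 50 → 79
Huffman total = 8 + 17 + 29 + 50 + 79 = 183 bits.
Saving = 237 − 183 = 54 bits.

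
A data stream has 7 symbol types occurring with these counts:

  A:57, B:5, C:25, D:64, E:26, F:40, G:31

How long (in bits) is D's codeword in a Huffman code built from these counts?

2

Repeatedly merge the two smallest:
combine B(5), C(25) → 30
combine E(26), 30 → 56
combine G(31), F(40) → 71
combine 56, A(57) → 113
combine D(64), 71 → 135
combine 113, 135 → 248
D sits 2 levels below the root, so its codeword is 2 bits.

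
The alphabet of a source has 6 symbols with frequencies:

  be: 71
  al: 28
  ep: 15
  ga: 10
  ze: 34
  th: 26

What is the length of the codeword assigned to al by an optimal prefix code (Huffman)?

3

Repeatedly merge the two smallest:
merge ga(10) and ep(15): 25
merge 25 and th(26): 51
merge al(28) and ze(34): 62
merge 51 and 62: 113
merge be(71) and 113: 184
al sits 3 levels below the root, so its codeword is 3 bits.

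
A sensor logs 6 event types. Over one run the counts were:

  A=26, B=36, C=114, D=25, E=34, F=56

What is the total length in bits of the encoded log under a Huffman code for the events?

696

Merge the two smallest weights repeatedly:
combine D(25), A(26) → 51
combine E(34), B(36) → 70
combine 51, F(56) → 107
combine 70, 107 → 177
combine C(114), 177 → 291
Total encoded bits = sum of merged weights = 51 + 70 + 107 + 177 + 291 = 696.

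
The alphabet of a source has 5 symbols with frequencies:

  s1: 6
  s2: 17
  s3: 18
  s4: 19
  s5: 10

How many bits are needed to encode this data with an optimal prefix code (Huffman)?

Build the Huffman tree bottom-up:
combine s1(6), s5(10) → 16
combine 16, s2(17) → 33
combine s3(18), s4(19) → 37
combine 33, 37 → 70
Each symbol's bit-cost is frequency × depth; summing gives 156 bits (equivalently 16 + 33 + 37 + 70).

156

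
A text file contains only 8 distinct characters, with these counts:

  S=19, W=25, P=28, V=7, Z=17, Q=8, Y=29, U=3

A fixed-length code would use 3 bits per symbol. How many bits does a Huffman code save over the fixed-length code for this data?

29

Fixed-length: 3 bits × 136 symbols = 408 bits.
Huffman merges:
U(3) + V(7) → 10
Q(8) + 10 → 18
Z(17) + 18 → 35
S(19) + W(25) → 44
P(28) + Y(29) → 57
35 + 44 → 79
57 + 79 → 136
Huffman total = 10 + 18 + 35 + 44 + 57 + 79 + 136 = 379 bits.
Saving = 408 − 379 = 29 bits.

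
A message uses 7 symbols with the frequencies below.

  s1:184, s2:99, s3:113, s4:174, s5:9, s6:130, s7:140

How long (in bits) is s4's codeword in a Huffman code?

Huffman merges, smallest pair first:
merge s5(9) and s2(99): 108
merge 108 and s3(113): 221
merge s6(130) and s7(140): 270
merge s4(174) and s1(184): 358
merge 221 and 270: 491
merge 358 and 491: 849
The subtree containing s4 is merged 2 times, so code length = 2.

2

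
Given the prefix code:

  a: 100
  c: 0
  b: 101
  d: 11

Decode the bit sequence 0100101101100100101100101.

cabbaabab

Read left to right; each codeword is recognised as soon as it completes (prefix code):
  0→c | 100→a | 101→b | 101→b | 100→a | 100→a | 101→b | 100→a | 101→b
Decoded message: cabbaabab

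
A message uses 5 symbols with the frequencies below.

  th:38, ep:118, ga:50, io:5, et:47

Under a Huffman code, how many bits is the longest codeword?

4

Merge the two lowest-weight nodes at each step:
combine io(5), th(38) → 43
combine 43, et(47) → 90
combine ga(50), 90 → 140
combine ep(118), 140 → 258
The rarest symbols sit at the bottom; the longest codeword is 4 bits.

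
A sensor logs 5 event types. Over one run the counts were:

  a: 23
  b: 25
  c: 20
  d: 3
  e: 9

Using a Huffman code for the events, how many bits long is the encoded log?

Build the Huffman tree bottom-up:
d(3) + e(9) → 12
12 + c(20) → 32
a(23) + b(25) → 48
32 + 48 → 80
Total encoded bits = sum of merged weights = 12 + 32 + 48 + 80 = 172.

172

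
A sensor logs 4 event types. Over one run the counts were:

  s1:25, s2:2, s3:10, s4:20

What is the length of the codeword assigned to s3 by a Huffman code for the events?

3

Huffman merges, smallest pair first:
merge s2(2) and s3(10): 12
merge 12 and s4(20): 32
merge s1(25) and 32: 57
s3 sits 3 levels below the root, so its codeword is 3 bits.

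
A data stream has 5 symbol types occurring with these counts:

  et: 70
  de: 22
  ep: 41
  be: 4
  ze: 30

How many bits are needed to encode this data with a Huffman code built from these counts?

346

Greedily combine the two least-frequent nodes:
be(4) + de(22) → 26
26 + ze(30) → 56
ep(41) + 56 → 97
et(70) + 97 → 167
Total encoded bits = sum of merged weights = 26 + 56 + 97 + 167 = 346.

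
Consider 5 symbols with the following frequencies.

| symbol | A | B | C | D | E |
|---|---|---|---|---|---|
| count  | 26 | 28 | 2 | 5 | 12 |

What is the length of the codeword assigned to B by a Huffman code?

1

Huffman merges, smallest pair first:
C(2) + D(5) → 7
7 + E(12) → 19
19 + A(26) → 45
B(28) + 45 → 73
B is merged only at the final step, so code length = 1.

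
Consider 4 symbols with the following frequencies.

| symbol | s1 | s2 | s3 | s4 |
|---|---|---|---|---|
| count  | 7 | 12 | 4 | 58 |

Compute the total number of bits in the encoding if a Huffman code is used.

Greedily combine the two least-frequent nodes:
s3(4) + s1(7) → 11
11 + s2(12) → 23
23 + s4(58) → 81
Total encoded bits = sum of merged weights = 11 + 23 + 81 = 115.

115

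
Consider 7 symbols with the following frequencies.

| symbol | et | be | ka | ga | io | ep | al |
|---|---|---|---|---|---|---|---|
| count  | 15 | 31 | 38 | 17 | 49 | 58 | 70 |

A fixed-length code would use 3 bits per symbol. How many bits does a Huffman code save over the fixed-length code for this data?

Fixed-length: 3 bits × 278 symbols = 834 bits.
Huffman merges:
merge et(15) and ga(17): 32
merge be(31) and 32: 63
merge ka(38) and io(49): 87
merge ep(58) and 63: 121
merge al(70) and 87: 157
merge 121 and 157: 278
Huffman total = 32 + 63 + 87 + 121 + 157 + 278 = 738 bits.
Saving = 834 − 738 = 96 bits.

96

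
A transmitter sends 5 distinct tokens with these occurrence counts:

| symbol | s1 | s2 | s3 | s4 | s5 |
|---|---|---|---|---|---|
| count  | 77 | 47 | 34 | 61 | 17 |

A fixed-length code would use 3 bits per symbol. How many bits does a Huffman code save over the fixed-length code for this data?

185

Fixed-length: 3 bits × 236 symbols = 708 bits.
Huffman merges:
s5(17) + s3(34) → 51
s2(47) + 51 → 98
s4(61) + s1(77) → 138
98 + 138 → 236
Huffman total = 51 + 98 + 138 + 236 = 523 bits.
Saving = 708 − 523 = 185 bits.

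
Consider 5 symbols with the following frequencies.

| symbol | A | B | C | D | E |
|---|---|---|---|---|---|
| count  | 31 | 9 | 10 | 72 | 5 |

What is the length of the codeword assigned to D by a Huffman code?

1

Build the tree from the bottom:
merge E(5) and B(9): 14
merge C(10) and 14: 24
merge 24 and A(31): 55
merge 55 and D(72): 127
D is merged only at the final step, so code length = 1.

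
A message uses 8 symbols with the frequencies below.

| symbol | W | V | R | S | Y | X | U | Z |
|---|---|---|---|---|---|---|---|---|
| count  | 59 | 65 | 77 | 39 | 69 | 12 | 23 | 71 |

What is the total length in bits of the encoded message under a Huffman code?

1203

Build the Huffman tree bottom-up:
combine X(12), U(23) → 35
combine 35, S(39) → 74
combine W(59), V(65) → 124
combine Y(69), Z(71) → 140
combine 74, R(77) → 151
combine 124, 140 → 264
combine 151, 264 → 415
The encoded length is the sum of every internal node's weight: 35 + 74 + 124 + 140 + 151 + 264 + 415 = 1203 bits.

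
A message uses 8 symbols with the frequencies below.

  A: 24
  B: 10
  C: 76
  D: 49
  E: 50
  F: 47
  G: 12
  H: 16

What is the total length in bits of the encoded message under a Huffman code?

786

Merge the two smallest weights repeatedly:
merge B(10) and G(12): 22
merge H(16) and 22: 38
merge A(24) and 38: 62
merge F(47) and D(49): 96
merge E(50) and 62: 112
merge C(76) and 96: 172
merge 112 and 172: 284
Total encoded bits = sum of merged weights = 22 + 38 + 62 + 96 + 112 + 172 + 284 = 786.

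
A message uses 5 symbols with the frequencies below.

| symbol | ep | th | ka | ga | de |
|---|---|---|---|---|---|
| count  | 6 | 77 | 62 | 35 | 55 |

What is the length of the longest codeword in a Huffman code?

Merge the two lowest-weight nodes at each step:
ep(6) + ga(35) → 41
41 + de(55) → 96
ka(62) + th(77) → 139
96 + 139 → 235
The rarest symbols sit at the bottom; the longest codeword is 3 bits.

3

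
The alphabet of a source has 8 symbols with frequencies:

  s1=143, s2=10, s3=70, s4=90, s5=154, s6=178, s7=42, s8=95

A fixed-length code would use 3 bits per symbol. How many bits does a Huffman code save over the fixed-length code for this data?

Fixed-length: 3 bits × 782 symbols = 2346 bits.
Huffman merges:
combine s2(10), s7(42) → 52
combine 52, s3(70) → 122
combine s4(90), s8(95) → 185
combine 122, s1(143) → 265
combine s5(154), s6(178) → 332
combine 185, 265 → 450
combine 332, 450 → 782
Huffman total = 52 + 122 + 185 + 265 + 332 + 450 + 782 = 2188 bits.
Saving = 2346 − 2188 = 158 bits.

158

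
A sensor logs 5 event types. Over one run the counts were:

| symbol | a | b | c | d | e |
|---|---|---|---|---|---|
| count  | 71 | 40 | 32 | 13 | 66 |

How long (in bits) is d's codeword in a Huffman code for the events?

3

Repeatedly merge the two smallest:
merge d(13) and c(32): 45
merge b(40) and 45: 85
merge e(66) and a(71): 137
merge 85 and 137: 222
d's leaf is at depth 3, giving a 3-bit codeword.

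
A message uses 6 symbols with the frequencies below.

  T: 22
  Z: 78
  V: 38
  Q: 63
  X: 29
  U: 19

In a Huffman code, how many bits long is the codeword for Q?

2

Build the tree from the bottom:
combine U(19), T(22) → 41
combine X(29), V(38) → 67
combine 41, Q(63) → 104
combine 67, Z(78) → 145
combine 104, 145 → 249
Q's leaf is at depth 2, giving a 2-bit codeword.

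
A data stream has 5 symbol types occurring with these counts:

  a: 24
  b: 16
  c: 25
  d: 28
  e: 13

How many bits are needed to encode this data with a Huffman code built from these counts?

241

Greedily combine the two least-frequent nodes:
merge e(13) and b(16): 29
merge a(24) and c(25): 49
merge d(28) and 29: 57
merge 49 and 57: 106
Total encoded bits = sum of merged weights = 29 + 49 + 57 + 106 = 241.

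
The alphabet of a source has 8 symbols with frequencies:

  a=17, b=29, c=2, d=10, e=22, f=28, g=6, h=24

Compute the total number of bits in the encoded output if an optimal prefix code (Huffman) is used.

Greedily combine the two least-frequent nodes:
merge c(2) and g(6): 8
merge 8 and d(10): 18
merge a(17) and 18: 35
merge e(22) and h(24): 46
merge f(28) and b(29): 57
merge 35 and 46: 81
merge 57 and 81: 138
Each symbol's bit-cost is frequency × depth; summing gives 383 bits (equivalently 8 + 18 + 35 + 46 + 57 + 81 + 138).

383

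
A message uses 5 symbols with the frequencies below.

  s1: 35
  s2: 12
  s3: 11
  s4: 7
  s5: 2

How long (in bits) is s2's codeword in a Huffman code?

Build the tree from the bottom:
s5(2) + s4(7) → 9
9 + s3(11) → 20
s2(12) + 20 → 32
32 + s1(35) → 67
s2 sits 2 levels below the root, so its codeword is 2 bits.

2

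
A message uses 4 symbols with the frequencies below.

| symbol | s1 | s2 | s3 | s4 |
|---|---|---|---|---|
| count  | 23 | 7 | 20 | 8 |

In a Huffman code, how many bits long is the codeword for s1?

Repeatedly merge the two smallest:
merge s2(7) and s4(8): 15
merge 15 and s3(20): 35
merge s1(23) and 35: 58
s1 is a child of the root — depth 1, so its codeword is a single bit.

1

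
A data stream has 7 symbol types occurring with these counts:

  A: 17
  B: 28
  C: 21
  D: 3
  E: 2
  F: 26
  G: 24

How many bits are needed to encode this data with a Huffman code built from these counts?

312

Merge the two smallest weights repeatedly:
combine E(2), D(3) → 5
combine 5, A(17) → 22
combine C(21), 22 → 43
combine G(24), F(26) → 50
combine B(28), 43 → 71
combine 50, 71 → 121
Total encoded bits = sum of merged weights = 5 + 22 + 43 + 50 + 71 + 121 = 312.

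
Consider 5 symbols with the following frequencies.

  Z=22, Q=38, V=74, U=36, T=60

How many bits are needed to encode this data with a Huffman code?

518

Merge the two smallest weights repeatedly:
merge Z(22) and U(36): 58
merge Q(38) and 58: 96
merge T(60) and V(74): 134
merge 96 and 134: 230
The encoded length is the sum of every internal node's weight: 58 + 96 + 134 + 230 = 518 bits.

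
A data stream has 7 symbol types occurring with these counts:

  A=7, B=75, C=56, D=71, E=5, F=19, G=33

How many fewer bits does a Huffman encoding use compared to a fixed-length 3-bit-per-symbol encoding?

Fixed-length: 3 bits × 266 symbols = 798 bits.
Huffman merges:
combine E(5), A(7) → 12
combine 12, F(19) → 31
combine 31, G(33) → 64
combine C(56), 64 → 120
combine D(71), B(75) → 146
combine 120, 146 → 266
Huffman total = 12 + 31 + 64 + 120 + 146 + 266 = 639 bits.
Saving = 798 − 639 = 159 bits.

159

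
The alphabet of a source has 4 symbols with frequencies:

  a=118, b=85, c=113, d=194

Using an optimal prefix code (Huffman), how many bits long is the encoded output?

Greedily combine the two least-frequent nodes:
merge b(85) and c(113): 198
merge a(118) and d(194): 312
merge 198 and 312: 510
Total encoded bits = sum of merged weights = 198 + 312 + 510 = 1020.

1020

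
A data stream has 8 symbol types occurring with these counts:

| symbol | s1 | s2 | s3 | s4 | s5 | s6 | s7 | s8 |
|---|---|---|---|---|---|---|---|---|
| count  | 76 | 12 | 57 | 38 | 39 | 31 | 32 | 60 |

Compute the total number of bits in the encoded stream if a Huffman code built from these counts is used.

1002

Greedily combine the two least-frequent nodes:
merge s2(12) and s6(31): 43
merge s7(32) and s4(38): 70
merge s5(39) and 43: 82
merge s3(57) and s8(60): 117
merge 70 and s1(76): 146
merge 82 and 117: 199
merge 146 and 199: 345
The encoded length is the sum of every internal node's weight: 43 + 70 + 82 + 117 + 146 + 199 + 345 = 1002 bits.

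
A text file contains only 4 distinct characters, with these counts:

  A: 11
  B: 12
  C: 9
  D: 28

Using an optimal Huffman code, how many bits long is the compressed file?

Build the Huffman tree bottom-up:
merge C(9) and A(11): 20
merge B(12) and 20: 32
merge D(28) and 32: 60
Each symbol's bit-cost is frequency × depth; summing gives 112 bits (equivalently 20 + 32 + 60).

112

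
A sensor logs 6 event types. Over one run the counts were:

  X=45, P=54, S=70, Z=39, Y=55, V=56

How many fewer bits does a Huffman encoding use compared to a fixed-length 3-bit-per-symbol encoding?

126

Fixed-length: 3 bits × 319 symbols = 957 bits.
Huffman merges:
merge Z(39) and X(45): 84
merge P(54) and Y(55): 109
merge V(56) and S(70): 126
merge 84 and 109: 193
merge 126 and 193: 319
Huffman total = 84 + 109 + 126 + 193 + 319 = 831 bits.
Saving = 957 − 831 = 126 bits.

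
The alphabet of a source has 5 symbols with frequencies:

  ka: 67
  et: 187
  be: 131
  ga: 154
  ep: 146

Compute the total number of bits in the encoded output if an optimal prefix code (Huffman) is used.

1568

Merge the two smallest weights repeatedly:
merge ka(67) and be(131): 198
merge ep(146) and ga(154): 300
merge et(187) and 198: 385
merge 300 and 385: 685
Total encoded bits = sum of merged weights = 198 + 300 + 385 + 685 = 1568.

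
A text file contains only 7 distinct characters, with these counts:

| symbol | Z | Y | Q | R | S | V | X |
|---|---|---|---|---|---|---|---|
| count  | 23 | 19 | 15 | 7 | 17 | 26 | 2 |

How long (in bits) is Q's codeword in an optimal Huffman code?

Build the tree from the bottom:
merge X(2) and R(7): 9
merge 9 and Q(15): 24
merge S(17) and Y(19): 36
merge Z(23) and 24: 47
merge V(26) and 36: 62
merge 47 and 62: 109
The subtree containing Q is merged 3 times, so code length = 3.

3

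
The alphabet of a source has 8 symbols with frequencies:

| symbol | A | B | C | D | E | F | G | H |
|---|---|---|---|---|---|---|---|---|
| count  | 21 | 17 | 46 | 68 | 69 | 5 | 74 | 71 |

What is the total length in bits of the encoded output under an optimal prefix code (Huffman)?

1033

Build the Huffman tree bottom-up:
merge F(5) and B(17): 22
merge A(21) and 22: 43
merge 43 and C(46): 89
merge D(68) and E(69): 137
merge H(71) and G(74): 145
merge 89 and 137: 226
merge 145 and 226: 371
The encoded length is the sum of every internal node's weight: 22 + 43 + 89 + 137 + 145 + 226 + 371 = 1033 bits.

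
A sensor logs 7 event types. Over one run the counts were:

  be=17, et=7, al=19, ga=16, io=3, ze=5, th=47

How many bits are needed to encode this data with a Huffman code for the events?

271

Build the Huffman tree bottom-up:
io(3) + ze(5) → 8
et(7) + 8 → 15
15 + ga(16) → 31
be(17) + al(19) → 36
31 + 36 → 67
th(47) + 67 → 114
Each symbol's bit-cost is frequency × depth; summing gives 271 bits (equivalently 8 + 15 + 31 + 36 + 67 + 114).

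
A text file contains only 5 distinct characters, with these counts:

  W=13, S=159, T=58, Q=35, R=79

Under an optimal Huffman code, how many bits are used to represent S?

Build the tree from the bottom:
W(13) + Q(35) → 48
48 + T(58) → 106
R(79) + 106 → 185
S(159) + 185 → 344
S sits one level below the root: a 1-bit codeword.

1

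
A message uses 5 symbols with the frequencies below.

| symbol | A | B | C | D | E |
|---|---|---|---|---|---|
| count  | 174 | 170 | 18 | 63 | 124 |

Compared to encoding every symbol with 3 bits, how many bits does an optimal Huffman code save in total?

468

Fixed-length: 3 bits × 549 symbols = 1647 bits.
Huffman merges:
C(18) + D(63) → 81
81 + E(124) → 205
B(170) + A(174) → 344
205 + 344 → 549
Huffman total = 81 + 205 + 344 + 549 = 1179 bits.
Saving = 1647 − 1179 = 468 bits.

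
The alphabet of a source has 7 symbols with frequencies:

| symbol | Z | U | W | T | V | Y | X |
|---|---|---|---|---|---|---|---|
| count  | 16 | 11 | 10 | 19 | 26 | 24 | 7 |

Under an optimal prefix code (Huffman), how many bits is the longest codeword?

4

Merge the two lowest-weight nodes at each step:
merge X(7) and W(10): 17
merge U(11) and Z(16): 27
merge 17 and T(19): 36
merge Y(24) and V(26): 50
merge 27 and 36: 63
merge 50 and 63: 113
The first pair merged (X, W) ends up deepest, at depth 4.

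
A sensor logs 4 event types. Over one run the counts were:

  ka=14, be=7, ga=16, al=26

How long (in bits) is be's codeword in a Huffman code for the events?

Build the tree from the bottom:
merge be(7) and ka(14): 21
merge ga(16) and 21: 37
merge al(26) and 37: 63
be's leaf is at depth 3, giving a 3-bit codeword.

3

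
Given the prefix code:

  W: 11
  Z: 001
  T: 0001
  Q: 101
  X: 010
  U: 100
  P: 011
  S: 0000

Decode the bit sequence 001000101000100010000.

Read left to right; each codeword is recognised as soon as it completes (prefix code):
  001→Z | 0001→T | 010→X | 001→Z | 0001→T | 0000→S
Decoded message: ZTXZTS

ZTXZTS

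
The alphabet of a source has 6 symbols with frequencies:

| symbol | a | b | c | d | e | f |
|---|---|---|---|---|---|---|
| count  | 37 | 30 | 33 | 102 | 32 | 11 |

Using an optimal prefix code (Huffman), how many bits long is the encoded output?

Greedily combine the two least-frequent nodes:
combine f(11), b(30) → 41
combine e(32), c(33) → 65
combine a(37), 41 → 78
combine 65, 78 → 143
combine d(102), 143 → 245
Each symbol's bit-cost is frequency × depth; summing gives 572 bits (equivalently 41 + 65 + 78 + 143 + 245).

572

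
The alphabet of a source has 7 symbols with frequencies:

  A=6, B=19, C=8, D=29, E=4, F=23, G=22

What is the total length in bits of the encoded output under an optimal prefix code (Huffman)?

287

Build the Huffman tree bottom-up:
E(4) + A(6) → 10
C(8) + 10 → 18
18 + B(19) → 37
G(22) + F(23) → 45
D(29) + 37 → 66
45 + 66 → 111
Each symbol's bit-cost is frequency × depth; summing gives 287 bits (equivalently 10 + 18 + 37 + 45 + 66 + 111).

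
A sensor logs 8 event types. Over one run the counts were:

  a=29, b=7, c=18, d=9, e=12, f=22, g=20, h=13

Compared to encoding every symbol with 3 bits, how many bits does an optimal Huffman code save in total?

Fixed-length: 3 bits × 130 symbols = 390 bits.
Huffman merges:
b(7) + d(9) → 16
e(12) + h(13) → 25
16 + c(18) → 34
g(20) + f(22) → 42
25 + a(29) → 54
34 + 42 → 76
54 + 76 → 130
Huffman total = 16 + 25 + 34 + 42 + 54 + 76 + 130 = 377 bits.
Saving = 390 − 377 = 13 bits.

13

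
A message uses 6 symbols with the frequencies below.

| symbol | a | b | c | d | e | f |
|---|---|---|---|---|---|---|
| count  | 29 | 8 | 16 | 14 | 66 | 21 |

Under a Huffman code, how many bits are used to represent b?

4

Repeatedly merge the two smallest:
merge b(8) and d(14): 22
merge c(16) and f(21): 37
merge 22 and a(29): 51
merge 37 and 51: 88
merge e(66) and 88: 154
b's leaf is at depth 4, giving a 4-bit codeword.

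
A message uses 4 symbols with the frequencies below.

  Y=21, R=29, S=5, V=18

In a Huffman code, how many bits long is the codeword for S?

3

Huffman merges, smallest pair first:
merge S(5) and V(18): 23
merge Y(21) and 23: 44
merge R(29) and 44: 73
S sits 3 levels below the root, so its codeword is 3 bits.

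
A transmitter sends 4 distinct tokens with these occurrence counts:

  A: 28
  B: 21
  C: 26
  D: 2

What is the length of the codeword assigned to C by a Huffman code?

Huffman merges, smallest pair first:
D(2) + B(21) → 23
23 + C(26) → 49
A(28) + 49 → 77
C's leaf is at depth 2, giving a 2-bit codeword.

2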